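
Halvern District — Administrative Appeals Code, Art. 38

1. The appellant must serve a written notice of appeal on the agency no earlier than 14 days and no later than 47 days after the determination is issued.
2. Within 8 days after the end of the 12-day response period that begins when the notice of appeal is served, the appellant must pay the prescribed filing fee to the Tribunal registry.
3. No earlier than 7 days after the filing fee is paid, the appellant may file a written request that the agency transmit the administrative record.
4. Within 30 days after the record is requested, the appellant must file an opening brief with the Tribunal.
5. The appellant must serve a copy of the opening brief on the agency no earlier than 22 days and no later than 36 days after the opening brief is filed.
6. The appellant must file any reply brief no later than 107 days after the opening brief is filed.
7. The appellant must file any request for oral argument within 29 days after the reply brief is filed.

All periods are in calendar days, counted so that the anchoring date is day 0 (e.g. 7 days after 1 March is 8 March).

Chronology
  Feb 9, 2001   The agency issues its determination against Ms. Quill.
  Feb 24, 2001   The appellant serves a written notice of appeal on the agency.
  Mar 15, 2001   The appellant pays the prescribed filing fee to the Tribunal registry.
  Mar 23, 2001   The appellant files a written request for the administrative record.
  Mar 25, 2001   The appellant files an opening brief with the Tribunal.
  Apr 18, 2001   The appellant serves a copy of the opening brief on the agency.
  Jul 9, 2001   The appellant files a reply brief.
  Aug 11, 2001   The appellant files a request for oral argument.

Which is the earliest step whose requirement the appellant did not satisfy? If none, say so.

Step 7

(1) the permitted window runs from Feb 9, 2001 + 14 = Feb 23, 2001 to Feb 9, 2001 + 47 = Mar 28, 2001; done Feb 24, 2001 — within the window.
(2) due by Mar 8, 2001 + 8 days = Mar 16, 2001; done Mar 15, 2001 — timely.
(3) permitted from Mar 15, 2001 + 7 days = Mar 22, 2001 onward; done Mar 23, 2001, after the minimum wait.
(4) due by Mar 23, 2001 + 30 days = Apr 22, 2001; Mar 25, 2001 is within that limit.
(5) the permitted window runs from Mar 25, 2001 + 22 = Apr 16, 2001 to Mar 25, 2001 + 36 = Apr 30, 2001; done Apr 18, 2001, which is between those dates.
(6) due by Mar 25, 2001 + 107 days = Jul 10, 2001; completed Jul 9, 2001, before the deadline.
(7) due by Jul 9, 2001 + 29 days = Aug 7, 2001; not done until Aug 11, 2001, 4 days after the deadline.
The procedure was therefore not followed at step 7.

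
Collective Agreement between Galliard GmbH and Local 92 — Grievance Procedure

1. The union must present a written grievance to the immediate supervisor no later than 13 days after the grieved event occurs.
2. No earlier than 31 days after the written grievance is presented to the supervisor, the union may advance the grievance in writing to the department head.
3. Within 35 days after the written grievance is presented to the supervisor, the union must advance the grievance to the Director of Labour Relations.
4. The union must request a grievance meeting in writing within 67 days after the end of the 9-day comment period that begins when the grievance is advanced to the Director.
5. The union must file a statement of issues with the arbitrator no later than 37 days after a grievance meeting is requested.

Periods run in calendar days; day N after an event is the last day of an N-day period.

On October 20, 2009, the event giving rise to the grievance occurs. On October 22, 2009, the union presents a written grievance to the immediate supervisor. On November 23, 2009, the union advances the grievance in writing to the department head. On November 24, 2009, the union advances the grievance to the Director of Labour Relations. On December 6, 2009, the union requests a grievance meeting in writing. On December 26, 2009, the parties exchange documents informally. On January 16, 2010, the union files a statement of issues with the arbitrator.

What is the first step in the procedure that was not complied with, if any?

Step 5

Step 1: 13 days after October 20, 2009 (when the grieved event occurs) is November 2, 2009; October 22, 2009 is within that limit.
Step 2: the earliest permitted date is 31 days after October 22, 2009 (when the written grievance is presented to the supervisor), i.e. November 22, 2009; November 23, 2009 is on or after that date.
Step 3: 35 days after October 22, 2009 (when the written grievance is presented to the supervisor) is November 26, 2009; November 24, 2009 is within that limit.
Step 4: 67 days after December 3, 2009 (end of the 9-day comment period, which began when the grievance is advanced to the Director on November 24, 2009) is February 8, 2010; done December 6, 2009 — timely.
Step 5: 37 days after December 6, 2009 (when a grievance meeting is requested) is January 12, 2010; not done until January 16, 2010, 4 days after the deadline.
Later steps need not be reached.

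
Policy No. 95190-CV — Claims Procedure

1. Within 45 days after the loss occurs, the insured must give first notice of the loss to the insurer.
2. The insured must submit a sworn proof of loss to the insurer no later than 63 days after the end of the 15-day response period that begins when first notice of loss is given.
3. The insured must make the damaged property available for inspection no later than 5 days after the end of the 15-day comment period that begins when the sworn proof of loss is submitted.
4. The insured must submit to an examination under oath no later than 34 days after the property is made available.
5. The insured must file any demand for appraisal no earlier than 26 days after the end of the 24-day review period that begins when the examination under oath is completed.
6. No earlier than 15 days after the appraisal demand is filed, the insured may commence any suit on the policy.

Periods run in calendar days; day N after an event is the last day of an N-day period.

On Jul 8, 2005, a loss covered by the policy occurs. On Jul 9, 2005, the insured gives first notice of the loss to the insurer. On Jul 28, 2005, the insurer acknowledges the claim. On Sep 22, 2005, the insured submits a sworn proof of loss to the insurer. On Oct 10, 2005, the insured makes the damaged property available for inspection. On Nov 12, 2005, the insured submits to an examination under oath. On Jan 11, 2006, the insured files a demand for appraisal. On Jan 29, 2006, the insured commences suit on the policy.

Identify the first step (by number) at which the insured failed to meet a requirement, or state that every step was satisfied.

None — every step was satisfied

Step 1 — counting 45 days from Jul 8, 2005 (when the loss occurs) gives a deadline of Aug 22, 2005; completed Jul 9, 2005, before the deadline.
Step 2 — counting 63 days from Jul 24, 2005 (end of the 15-day response period, which began when first notice of loss is given on Jul 9, 2005) gives a deadline of Sep 25, 2005; completed Sep 22, 2005, before the deadline.
Step 3 — counting 5 days from Oct 7, 2005 (end of the 15-day comment period, which began when the sworn proof of loss is submitted on Sep 22, 2005) gives a deadline of Oct 12, 2005; done Oct 10, 2005 — timely.
Step 4 — counting 34 days from Oct 10, 2005 (when the property is made available) gives a deadline of Nov 13, 2005; done Nov 12, 2005 — timely.
Step 5 — must wait 26 days from Dec 6, 2005 (end of the 24-day review period, which began when the examination under oath is completed on Nov 12, 2005), so not before Jan 1, 2006; Jan 11, 2006 is on or after that date.
Step 6 — must wait 15 days from Jan 11, 2006 (when the appraisal demand is filed), so not before Jan 26, 2006; done Jan 29, 2006 — permitted.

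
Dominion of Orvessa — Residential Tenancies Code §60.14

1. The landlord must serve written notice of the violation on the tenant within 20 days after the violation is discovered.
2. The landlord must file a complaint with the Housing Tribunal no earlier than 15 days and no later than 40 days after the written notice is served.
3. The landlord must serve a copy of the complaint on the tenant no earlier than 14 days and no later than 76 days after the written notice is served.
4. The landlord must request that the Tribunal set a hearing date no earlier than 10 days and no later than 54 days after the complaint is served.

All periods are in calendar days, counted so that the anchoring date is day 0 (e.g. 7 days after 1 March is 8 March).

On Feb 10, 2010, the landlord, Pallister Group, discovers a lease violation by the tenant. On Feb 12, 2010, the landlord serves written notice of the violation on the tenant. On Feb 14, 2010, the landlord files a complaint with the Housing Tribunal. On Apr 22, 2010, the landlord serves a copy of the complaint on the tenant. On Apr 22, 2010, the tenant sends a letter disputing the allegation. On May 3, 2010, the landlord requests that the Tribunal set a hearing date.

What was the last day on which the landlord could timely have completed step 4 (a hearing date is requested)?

Jun 15, 2010

Step 4 runs from Apr 22, 2010, when the complaint is served. The window is 10–54 days after Apr 22, 2010; it closes on Jun 15, 2010.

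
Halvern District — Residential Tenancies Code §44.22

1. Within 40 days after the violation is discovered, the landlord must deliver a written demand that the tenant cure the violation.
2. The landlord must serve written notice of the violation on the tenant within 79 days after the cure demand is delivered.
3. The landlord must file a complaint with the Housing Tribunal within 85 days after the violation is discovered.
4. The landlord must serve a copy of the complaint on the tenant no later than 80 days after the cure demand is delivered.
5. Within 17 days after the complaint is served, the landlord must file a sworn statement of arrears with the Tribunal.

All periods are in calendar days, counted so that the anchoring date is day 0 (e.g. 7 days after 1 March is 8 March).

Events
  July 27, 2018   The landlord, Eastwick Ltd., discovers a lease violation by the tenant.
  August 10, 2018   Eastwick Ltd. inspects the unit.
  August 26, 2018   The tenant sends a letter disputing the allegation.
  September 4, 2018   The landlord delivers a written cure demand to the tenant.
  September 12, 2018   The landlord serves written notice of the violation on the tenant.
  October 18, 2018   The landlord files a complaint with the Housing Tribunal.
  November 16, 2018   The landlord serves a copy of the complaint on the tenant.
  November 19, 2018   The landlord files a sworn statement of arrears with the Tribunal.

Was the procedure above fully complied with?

Yes

(1) due by July 27, 2018 + 40 days = September 5, 2018; done September 4, 2018 — timely.
(2) due by September 4, 2018 + 79 days = November 22, 2018; completed September 12, 2018, before the deadline.
(3) due by July 27, 2018 + 85 days = October 20, 2018; completed October 18, 2018, before the deadline.
(4) due by September 4, 2018 + 80 days = November 23, 2018; done November 16, 2018 — timely.
(5) due by November 16, 2018 + 17 days = December 3, 2018; November 19, 2018 is within that limit.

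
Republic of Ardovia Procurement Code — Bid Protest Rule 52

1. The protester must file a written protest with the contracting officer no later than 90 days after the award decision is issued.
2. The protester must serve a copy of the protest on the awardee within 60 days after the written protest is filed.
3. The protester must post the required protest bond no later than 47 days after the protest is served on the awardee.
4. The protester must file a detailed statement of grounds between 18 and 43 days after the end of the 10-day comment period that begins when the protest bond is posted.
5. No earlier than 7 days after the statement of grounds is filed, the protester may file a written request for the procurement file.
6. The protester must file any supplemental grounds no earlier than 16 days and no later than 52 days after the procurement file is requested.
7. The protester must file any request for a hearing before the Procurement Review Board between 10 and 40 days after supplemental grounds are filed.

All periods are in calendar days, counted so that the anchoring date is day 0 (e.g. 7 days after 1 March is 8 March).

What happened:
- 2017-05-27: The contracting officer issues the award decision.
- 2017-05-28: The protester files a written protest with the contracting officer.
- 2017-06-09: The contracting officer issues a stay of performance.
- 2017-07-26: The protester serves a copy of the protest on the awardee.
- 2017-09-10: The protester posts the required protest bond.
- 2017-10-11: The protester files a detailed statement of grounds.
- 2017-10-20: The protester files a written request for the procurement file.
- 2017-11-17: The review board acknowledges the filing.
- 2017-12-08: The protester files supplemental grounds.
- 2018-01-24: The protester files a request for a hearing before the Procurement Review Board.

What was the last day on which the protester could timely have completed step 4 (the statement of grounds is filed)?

The protest bond is posted on 2017-09-10; the 10-day comment period therefore ends 2017-09-20, and step 4 runs from that date. The window is 18–43 days after 2017-09-20; it closes on 2017-11-02.

2017-11-02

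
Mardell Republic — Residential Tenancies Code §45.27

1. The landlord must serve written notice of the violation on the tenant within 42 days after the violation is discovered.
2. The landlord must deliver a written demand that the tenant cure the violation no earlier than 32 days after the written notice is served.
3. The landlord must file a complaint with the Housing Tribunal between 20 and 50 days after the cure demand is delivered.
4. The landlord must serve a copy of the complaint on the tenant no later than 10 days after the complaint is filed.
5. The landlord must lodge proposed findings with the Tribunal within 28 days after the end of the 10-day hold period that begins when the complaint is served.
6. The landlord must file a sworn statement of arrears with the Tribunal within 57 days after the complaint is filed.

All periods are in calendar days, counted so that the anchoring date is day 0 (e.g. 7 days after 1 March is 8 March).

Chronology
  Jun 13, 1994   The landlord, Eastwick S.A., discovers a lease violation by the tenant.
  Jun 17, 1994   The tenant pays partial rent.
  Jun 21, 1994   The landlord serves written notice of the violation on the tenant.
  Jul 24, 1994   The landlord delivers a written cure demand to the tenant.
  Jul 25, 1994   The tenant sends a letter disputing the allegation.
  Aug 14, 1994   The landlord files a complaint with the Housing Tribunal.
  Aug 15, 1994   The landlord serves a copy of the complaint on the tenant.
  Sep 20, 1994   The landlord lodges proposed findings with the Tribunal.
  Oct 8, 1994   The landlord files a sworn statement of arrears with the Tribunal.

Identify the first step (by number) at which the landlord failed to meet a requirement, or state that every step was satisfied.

Step 1 — counting 42 days from Jun 13, 1994 (when the violation is discovered) gives a deadline of Jul 25, 1994; Jun 21, 1994 is within that limit.
Step 2 — must wait 32 days from Jun 21, 1994 (when the written notice is served), so not before Jul 23, 1994; done Jul 24, 1994, after the minimum wait.
Step 3 — 20 and 50 days from Jul 24, 1994 (when the cure demand is delivered) are Aug 13, 1994 and Sep 12, 1994 respectively; done Aug 14, 1994, which is between those dates.
Step 4 — counting 10 days from Aug 14, 1994 (when the complaint is filed) gives a deadline of Aug 24, 1994; done Aug 15, 1994 — timely.
Step 5 — counting 28 days from Aug 25, 1994 (end of the 10-day hold period, which began when the complaint is served on Aug 15, 1994) gives a deadline of Sep 22, 1994; Sep 20, 1994 is within that limit.
Step 6 — counting 57 days from Aug 14, 1994 (when the complaint is filed) gives a deadline of Oct 10, 1994; completed Oct 8, 1994, before the deadline.

None — every step was satisfied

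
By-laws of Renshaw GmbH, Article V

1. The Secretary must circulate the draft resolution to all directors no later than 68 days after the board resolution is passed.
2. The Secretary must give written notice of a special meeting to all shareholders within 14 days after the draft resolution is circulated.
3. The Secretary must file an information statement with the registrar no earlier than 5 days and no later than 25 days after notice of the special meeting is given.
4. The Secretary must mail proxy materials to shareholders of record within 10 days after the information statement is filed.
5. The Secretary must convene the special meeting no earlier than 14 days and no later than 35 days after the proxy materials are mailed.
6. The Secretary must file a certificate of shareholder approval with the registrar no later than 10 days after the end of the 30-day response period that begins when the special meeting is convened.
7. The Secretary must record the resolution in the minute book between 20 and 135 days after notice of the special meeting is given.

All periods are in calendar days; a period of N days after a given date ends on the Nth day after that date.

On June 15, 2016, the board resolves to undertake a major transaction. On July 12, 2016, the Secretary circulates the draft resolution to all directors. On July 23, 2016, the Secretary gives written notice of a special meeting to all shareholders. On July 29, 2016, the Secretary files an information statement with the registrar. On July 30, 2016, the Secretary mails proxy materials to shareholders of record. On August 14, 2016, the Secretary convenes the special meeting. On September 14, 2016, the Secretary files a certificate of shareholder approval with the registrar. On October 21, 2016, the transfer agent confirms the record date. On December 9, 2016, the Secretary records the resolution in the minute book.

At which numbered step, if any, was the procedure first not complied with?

Step 7

Step 1: 68 days after June 15, 2016 (when the board resolution is passed) is August 22, 2016; completed July 12, 2016, before the deadline.
Step 2: 14 days after July 12, 2016 (when the draft resolution is circulated) is July 26, 2016; July 23, 2016 is within that limit.
Step 3: the window is 5–25 days after July 23, 2016 (when notice of the special meeting is given), so July 28, 2016 through August 17, 2016; July 29, 2016 falls inside that range.
Step 4: 10 days after July 29, 2016 (when the information statement is filed) is August 8, 2016; done July 30, 2016 — timely.
Step 5: the window is 14–35 days after July 30, 2016 (when the proxy materials are mailed), so August 13, 2016 through September 3, 2016; done August 14, 2016 — within the window.
Step 6: 10 days after September 13, 2016 (end of the 30-day response period, which began when the special meeting is convened on August 14, 2016) is September 23, 2016; completed September 14, 2016, before the deadline.
Step 7: the window is 20–135 days after July 23, 2016 (when notice of the special meeting is given), so August 12, 2016 through December 5, 2016; done December 9, 2016 — 4 days after the window closed.
The procedure was therefore not followed at step 7.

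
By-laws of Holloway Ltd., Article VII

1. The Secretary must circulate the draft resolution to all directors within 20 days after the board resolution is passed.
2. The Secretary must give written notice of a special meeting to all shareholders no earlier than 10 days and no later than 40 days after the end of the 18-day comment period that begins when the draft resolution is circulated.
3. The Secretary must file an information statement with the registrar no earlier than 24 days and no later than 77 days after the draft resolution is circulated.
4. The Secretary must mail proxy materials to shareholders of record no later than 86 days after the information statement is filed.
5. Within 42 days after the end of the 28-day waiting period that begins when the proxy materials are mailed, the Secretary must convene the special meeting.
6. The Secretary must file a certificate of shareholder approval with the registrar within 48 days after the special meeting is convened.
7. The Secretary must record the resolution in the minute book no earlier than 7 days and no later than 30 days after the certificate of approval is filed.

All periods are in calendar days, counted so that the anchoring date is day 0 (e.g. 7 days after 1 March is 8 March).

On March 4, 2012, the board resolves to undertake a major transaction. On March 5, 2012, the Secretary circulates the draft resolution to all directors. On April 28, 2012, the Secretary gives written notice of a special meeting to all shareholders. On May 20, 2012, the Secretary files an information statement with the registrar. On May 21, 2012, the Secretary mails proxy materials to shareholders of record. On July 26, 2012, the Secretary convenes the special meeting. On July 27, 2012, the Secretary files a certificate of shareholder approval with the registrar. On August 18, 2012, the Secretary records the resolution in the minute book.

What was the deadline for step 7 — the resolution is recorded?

August 26, 2012

Step 7 runs from July 27, 2012, when the certificate of approval is filed. The window is 7–30 days after July 27, 2012; it closes on August 26, 2012.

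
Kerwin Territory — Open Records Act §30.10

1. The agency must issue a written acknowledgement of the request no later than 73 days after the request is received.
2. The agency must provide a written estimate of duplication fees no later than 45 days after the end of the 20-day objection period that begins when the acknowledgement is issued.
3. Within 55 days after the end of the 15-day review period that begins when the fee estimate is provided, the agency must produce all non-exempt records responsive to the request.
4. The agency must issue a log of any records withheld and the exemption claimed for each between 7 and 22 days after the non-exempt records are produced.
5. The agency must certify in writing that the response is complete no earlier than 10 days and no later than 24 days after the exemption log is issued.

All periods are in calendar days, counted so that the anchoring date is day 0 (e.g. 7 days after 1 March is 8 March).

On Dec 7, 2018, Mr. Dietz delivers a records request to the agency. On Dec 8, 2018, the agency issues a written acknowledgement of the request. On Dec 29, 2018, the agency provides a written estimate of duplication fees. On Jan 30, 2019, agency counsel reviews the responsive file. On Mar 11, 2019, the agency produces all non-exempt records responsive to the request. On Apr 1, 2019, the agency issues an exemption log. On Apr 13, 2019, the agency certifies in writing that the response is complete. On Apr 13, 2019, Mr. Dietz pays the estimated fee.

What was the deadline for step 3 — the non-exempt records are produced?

The fee estimate is provided on Dec 29, 2018; the 15-day review period therefore ends Jan 13, 2019, and step 3 runs from that date. 55 days after Jan 13, 2019 is Mar 9, 2019.

Mar 9, 2019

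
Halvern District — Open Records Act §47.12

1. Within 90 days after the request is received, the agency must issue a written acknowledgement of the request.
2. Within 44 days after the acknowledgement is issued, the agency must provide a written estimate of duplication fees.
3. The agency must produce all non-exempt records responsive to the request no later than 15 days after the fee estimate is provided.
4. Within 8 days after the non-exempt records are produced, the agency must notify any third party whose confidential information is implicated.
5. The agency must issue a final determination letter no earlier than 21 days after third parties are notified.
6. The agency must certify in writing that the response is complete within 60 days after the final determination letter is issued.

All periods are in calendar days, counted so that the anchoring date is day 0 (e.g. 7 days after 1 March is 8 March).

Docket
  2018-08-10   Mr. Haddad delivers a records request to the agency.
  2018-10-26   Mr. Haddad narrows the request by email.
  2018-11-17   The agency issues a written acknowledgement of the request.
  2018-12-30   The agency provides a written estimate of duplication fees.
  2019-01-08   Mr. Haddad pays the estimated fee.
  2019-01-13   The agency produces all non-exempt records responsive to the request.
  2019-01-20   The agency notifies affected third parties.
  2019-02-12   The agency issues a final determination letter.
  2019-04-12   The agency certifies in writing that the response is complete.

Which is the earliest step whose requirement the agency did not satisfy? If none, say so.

Step 1

Step 1: 90 days after 2018-08-10 (when the request is received) is 2018-11-08; done 2018-11-17 — 9 days late.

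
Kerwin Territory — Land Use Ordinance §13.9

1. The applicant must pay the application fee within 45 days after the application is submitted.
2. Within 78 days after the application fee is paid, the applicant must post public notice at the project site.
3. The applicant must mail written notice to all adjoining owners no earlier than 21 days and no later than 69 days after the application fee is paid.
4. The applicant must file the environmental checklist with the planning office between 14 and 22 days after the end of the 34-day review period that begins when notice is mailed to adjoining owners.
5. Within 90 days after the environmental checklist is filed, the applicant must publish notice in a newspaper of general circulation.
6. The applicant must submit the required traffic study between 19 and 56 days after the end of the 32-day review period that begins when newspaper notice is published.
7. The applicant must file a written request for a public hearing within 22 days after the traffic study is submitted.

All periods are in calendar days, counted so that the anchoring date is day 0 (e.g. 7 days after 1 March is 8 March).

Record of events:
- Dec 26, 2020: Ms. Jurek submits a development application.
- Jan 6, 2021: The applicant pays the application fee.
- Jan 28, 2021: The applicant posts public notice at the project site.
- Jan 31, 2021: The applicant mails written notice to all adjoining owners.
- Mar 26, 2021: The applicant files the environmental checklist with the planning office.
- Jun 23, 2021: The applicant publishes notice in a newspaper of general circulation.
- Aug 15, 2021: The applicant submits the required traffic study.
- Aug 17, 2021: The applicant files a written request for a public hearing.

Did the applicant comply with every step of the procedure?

Step 1: 45 days after Dec 26, 2020 (when the application is submitted) is Feb 9, 2021; done Jan 6, 2021 — timely.
Step 2: 78 days after Jan 6, 2021 (when the application fee is paid) is Mar 25, 2021; Jan 28, 2021 is within that limit.
Step 3: the window is 21–69 days after Jan 6, 2021 (when the application fee is paid), so Jan 27, 2021 through Mar 16, 2021; done Jan 31, 2021, which is between those dates.
Step 4: the window is 14–22 days after Mar 6, 2021 (end of the 34-day review period, which began when notice is mailed to adjoining owners on Jan 31, 2021), so Mar 20, 2021 through Mar 28, 2021; Mar 26, 2021 falls inside that range.
Step 5: 90 days after Mar 26, 2021 (when the environmental checklist is filed) is Jun 24, 2021; Jun 23, 2021 is within that limit.
Step 6: the window is 19–56 days after Jul 25, 2021 (end of the 32-day review period, which began when newspaper notice is published on Jun 23, 2021), so Aug 13, 2021 through Sep 19, 2021; Aug 15, 2021 falls inside that range.
Step 7: 22 days after Aug 15, 2021 (when the traffic study is submitted) is Sep 6, 2021; completed Aug 17, 2021, before the deadline.

Yes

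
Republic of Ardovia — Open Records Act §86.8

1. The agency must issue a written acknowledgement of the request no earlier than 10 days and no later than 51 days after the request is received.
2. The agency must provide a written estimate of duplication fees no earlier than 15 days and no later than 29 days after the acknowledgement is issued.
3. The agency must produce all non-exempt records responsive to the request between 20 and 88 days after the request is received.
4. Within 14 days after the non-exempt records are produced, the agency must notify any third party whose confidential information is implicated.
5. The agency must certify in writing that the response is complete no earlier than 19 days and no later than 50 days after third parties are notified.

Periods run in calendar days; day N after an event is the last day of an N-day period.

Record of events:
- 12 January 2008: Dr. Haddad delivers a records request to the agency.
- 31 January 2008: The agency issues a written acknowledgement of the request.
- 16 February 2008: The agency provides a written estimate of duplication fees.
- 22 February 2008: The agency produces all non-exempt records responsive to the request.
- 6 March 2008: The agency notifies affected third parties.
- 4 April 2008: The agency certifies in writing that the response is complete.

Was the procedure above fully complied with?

Yes

Step 1 — 10 and 51 days from 12 January 2008 (when the request is received) are 22 January 2008 and 3 March 2008 respectively; 31 January 2008 falls inside that range.
Step 2 — 15 and 29 days from 31 January 2008 (when the acknowledgement is issued) are 15 February 2008 and 29 February 2008 respectively; done 16 February 2008 — within the window.
Step 3 — 20 and 88 days from 12 January 2008 (when the request is received) are 1 February 2008 and 9 April 2008 respectively; done 22 February 2008, which is between those dates.
Step 4 — counting 14 days from 22 February 2008 (when the non-exempt records are produced) gives a deadline of 7 March 2008; done 6 March 2008 — timely.
Step 5 — 19 and 50 days from 6 March 2008 (when third parties are notified) are 25 March 2008 and 25 April 2008 respectively; done 4 April 2008, which is between those dates.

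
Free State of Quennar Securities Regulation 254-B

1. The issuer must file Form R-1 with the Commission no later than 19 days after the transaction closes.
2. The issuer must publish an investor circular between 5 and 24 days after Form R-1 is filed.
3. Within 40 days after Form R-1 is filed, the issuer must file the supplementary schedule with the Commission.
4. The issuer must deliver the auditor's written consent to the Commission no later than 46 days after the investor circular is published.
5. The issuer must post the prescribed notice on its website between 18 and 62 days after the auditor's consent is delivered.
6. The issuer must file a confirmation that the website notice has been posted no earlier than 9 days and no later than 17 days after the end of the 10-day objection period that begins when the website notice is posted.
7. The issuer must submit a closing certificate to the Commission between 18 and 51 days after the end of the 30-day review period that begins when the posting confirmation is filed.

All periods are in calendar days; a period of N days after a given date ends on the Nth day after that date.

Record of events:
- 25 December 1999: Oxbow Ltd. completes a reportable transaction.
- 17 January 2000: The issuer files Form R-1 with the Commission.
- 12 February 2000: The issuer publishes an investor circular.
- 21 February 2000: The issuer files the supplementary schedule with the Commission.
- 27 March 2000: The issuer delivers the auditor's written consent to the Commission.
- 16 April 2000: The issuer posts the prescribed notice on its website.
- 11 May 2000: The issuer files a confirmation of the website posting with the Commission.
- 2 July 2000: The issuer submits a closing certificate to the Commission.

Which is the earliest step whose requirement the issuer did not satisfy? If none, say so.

Step 1

Step 1 — counting 19 days from 25 December 1999 (when the transaction closes) gives a deadline of 13 January 2000; not done until 17 January 2000, 4 days after the deadline.
Later steps need not be reached.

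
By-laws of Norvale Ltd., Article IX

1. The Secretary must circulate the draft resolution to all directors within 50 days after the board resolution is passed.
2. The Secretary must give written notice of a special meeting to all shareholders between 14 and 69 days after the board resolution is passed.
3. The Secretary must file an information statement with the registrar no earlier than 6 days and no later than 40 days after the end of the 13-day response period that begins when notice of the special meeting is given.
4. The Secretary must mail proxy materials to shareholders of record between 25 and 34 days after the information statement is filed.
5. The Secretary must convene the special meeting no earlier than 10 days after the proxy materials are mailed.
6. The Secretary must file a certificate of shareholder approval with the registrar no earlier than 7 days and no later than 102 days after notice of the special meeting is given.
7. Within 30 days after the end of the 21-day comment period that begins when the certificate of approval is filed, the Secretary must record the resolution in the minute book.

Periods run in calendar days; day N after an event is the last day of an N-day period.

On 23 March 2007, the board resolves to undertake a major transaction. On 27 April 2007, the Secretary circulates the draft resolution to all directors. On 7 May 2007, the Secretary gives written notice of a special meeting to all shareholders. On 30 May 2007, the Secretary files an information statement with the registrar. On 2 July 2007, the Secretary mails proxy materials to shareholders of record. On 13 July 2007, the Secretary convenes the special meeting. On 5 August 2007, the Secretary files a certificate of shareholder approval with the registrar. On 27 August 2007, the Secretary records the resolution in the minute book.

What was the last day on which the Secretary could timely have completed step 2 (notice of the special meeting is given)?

Step 2 runs from 23 March 2007, when the board resolution is passed. The window is 14–69 days after 23 March 2007; it closes on 31 May 2007.

31 May 2007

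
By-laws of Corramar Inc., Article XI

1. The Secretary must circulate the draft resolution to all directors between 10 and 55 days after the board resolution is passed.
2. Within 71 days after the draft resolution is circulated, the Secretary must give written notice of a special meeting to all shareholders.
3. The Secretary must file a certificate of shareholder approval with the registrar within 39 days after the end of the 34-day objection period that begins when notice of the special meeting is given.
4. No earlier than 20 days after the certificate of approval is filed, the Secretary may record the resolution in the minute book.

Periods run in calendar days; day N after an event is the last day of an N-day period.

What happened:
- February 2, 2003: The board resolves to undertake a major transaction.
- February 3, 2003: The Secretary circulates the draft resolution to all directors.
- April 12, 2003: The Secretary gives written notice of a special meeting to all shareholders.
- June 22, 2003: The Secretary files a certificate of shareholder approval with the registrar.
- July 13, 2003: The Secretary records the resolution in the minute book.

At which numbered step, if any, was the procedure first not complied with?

(1) the permitted window runs from February 2, 2003 + 10 = February 12, 2003 to February 2, 2003 + 55 = March 29, 2003; February 3, 2003 is 9 days too early.

Step 1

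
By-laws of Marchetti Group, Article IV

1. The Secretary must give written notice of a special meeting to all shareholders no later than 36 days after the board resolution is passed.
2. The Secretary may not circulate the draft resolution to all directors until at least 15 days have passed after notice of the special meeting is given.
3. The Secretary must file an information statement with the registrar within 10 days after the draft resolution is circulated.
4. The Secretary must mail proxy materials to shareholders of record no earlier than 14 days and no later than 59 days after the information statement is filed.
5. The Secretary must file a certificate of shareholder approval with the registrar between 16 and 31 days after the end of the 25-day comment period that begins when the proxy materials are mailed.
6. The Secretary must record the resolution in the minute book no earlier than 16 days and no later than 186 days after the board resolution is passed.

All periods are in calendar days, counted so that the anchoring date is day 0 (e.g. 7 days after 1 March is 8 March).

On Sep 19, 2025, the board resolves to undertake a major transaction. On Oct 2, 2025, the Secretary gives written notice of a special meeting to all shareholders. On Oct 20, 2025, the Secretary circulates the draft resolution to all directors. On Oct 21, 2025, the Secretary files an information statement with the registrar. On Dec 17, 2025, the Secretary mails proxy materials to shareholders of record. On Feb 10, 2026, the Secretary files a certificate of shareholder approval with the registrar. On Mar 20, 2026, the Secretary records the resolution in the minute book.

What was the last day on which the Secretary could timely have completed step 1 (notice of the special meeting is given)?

Step 1 runs from Sep 19, 2025, when the board resolution is passed. 36 days after Sep 19, 2025 is Oct 25, 2025.

Oct 25, 2025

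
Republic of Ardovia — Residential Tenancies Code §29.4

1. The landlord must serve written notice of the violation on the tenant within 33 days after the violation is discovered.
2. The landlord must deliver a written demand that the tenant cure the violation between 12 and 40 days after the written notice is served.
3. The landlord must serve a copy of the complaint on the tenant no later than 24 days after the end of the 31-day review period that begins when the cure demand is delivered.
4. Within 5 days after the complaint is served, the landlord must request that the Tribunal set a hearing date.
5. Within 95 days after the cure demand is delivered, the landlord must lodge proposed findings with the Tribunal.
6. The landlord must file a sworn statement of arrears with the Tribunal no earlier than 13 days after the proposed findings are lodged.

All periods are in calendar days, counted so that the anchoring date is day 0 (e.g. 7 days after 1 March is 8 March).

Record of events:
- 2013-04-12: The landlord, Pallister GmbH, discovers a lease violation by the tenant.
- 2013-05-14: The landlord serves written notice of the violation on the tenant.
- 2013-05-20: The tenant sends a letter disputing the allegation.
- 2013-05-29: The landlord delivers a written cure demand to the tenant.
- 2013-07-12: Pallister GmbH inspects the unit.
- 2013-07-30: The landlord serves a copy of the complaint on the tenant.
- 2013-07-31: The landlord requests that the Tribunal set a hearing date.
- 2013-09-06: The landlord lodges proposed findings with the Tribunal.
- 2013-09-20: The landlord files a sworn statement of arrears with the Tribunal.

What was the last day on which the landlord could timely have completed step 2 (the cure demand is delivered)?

2013-06-23

Step 2 runs from 2013-05-14, when the written notice is served. The window is 12–40 days after 2013-05-14; it closes on 2013-06-23.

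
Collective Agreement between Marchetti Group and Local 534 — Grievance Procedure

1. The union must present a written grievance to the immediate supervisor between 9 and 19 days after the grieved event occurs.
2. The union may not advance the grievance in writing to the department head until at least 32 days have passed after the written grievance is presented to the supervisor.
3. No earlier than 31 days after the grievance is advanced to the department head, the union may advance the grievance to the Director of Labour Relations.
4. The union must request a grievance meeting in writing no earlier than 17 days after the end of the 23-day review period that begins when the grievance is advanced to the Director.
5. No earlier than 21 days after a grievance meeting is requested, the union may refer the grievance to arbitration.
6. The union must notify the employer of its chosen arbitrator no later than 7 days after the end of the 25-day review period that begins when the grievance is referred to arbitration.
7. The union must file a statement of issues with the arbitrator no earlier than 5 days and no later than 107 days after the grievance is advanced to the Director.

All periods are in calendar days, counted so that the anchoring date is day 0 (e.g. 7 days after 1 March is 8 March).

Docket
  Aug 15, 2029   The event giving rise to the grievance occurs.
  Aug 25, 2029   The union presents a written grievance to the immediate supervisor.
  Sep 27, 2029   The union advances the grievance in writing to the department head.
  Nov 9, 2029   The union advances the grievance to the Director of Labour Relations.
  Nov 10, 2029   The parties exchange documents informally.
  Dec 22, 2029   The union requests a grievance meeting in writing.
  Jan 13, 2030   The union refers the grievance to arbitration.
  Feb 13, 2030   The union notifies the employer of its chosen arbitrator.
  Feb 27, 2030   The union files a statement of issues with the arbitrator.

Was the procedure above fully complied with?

Step 1: the window is 9–19 days after Aug 15, 2029 (when the grieved event occurs), so Aug 24, 2029 through Sep 3, 2029; done Aug 25, 2029, which is between those dates.
Step 2: the earliest permitted date is 32 days after Aug 25, 2029 (when the written grievance is presented to the supervisor), i.e. Sep 26, 2029; done Sep 27, 2029 — permitted.
Step 3: the earliest permitted date is 31 days after Sep 27, 2029 (when the grievance is advanced to the department head), i.e. Oct 28, 2029; done Nov 9, 2029, after the minimum wait.
Step 4: the earliest permitted date is 17 days after Dec 2, 2029 (end of the 23-day review period, which began when the grievance is advanced to the Director on Nov 9, 2029), i.e. Dec 19, 2029; Dec 22, 2029 is on or after that date.
Step 5: the earliest permitted date is 21 days after Dec 22, 2029 (when a grievance meeting is requested), i.e. Jan 12, 2030; done Jan 13, 2030, after the minimum wait.
Step 6: 7 days after Feb 7, 2030 (end of the 25-day review period, which began when the grievance is referred to arbitration on Jan 13, 2030) is Feb 14, 2030; done Feb 13, 2030 — timely.
Step 7: the window is 5–107 days after Nov 9, 2029 (when the grievance is advanced to the Director), so Nov 14, 2029 through Feb 24, 2030; done Feb 27, 2030 — 3 days after the window closed.
The procedure was therefore not followed at step 7.

No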